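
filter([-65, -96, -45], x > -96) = keep x where x > -96: -65✓, -96✗, -45✓
= [-65, -45]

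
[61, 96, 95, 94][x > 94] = [96, 95]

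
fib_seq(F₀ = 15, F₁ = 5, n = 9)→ [15, 5, 20, 25, 45, 70, 115, 185, 300]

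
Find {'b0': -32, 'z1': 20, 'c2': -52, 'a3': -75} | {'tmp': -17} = {'b0': -32, 'z1': 20, 'c2': -52, 'a3': -75, 'tmp': -17}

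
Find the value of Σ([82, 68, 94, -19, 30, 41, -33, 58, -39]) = 82 + 68 + 94 + (-19) + 30 + 41 + (-33) + 58 + (-39)
= 282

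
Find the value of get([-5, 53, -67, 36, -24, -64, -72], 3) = 36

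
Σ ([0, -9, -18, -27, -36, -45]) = 0 + (-9) + (-18) + (-27) + (-36) + (-45)
= -135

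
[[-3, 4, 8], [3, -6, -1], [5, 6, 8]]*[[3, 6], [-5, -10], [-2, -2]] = C[0][0] = (-3)*(3) + (4)*(-5) + (8)*(-2) = -45
C[0][1] = (-3)*(6) + (4)*(-10) + (8)*(-2) = -74
C[1][0] = (3)*(3) + (-6)*(-5) + (-1)*(-2) = 41
C[1][1] = (3)*(6) + (-6)*(-10) + (-1)*(-2) = 80
C[2][0] = (5)*(3) + (6)*(-5) + (8)*(-2) = -31
C[2][1] = (5)*(6) + (6)*(-10) + (8)*(-2) = -46
= [[-45, -74], [41, 80], [-31, -46]]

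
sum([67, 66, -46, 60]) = 147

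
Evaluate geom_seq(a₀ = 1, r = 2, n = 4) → a_0 = 1*2^0 = 1
a_1 = 1*2^1 = 2
a_2 = 1*2^2 = 4
...
= [1, 2, 4, 8]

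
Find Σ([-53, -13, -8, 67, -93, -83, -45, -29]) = (-53) + (-13) + (-8) + 67 + (-93) + (-83) + (-45) + (-29)
= -257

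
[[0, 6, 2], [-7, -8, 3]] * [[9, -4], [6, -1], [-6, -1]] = [[24, -8], [-129, 33]]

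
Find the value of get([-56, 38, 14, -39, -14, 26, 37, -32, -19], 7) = -32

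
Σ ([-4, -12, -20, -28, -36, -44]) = -144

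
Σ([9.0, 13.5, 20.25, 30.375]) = 9.0 + 13.5 + 20.25 + 30.375
= 73.125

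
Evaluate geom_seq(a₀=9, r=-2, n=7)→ a_0 = 9*(-2)^0 = 9
a_1 = 9*(-2)^1 = -18
a_2 = 9*(-2)^2 = 36
...
= [9, -18, 36, -72, 144, -288, 576]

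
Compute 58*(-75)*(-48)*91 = 19000800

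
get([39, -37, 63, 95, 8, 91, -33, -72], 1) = -37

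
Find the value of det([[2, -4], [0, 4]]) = (2)*(4) - (-4)*(0)
= 8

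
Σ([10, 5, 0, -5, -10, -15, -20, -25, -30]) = -90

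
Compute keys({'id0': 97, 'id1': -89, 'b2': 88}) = ['id0', 'id1', 'b2']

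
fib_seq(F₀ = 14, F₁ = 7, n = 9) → F_2 = F_1 + F_0 = 21
F_3 = F_2 + F_1 = 28
F_4 = F_3 + F_2 = 49
...
= [14, 7, 21, 28, 49, 77, 126, 203, 329]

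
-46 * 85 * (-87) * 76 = 25852920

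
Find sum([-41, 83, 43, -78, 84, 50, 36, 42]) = 219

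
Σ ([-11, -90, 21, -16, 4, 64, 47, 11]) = 30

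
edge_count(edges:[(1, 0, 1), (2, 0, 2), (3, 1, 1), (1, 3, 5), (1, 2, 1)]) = 5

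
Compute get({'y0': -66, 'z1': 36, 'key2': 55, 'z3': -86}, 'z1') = 36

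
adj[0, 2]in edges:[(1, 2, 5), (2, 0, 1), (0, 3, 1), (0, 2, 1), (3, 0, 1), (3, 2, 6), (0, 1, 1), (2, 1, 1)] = 1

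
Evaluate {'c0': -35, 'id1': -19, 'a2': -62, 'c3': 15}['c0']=-35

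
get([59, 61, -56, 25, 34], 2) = -56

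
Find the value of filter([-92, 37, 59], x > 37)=[59]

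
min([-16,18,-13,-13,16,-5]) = -16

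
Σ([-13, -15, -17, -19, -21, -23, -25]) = -133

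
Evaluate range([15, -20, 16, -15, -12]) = 36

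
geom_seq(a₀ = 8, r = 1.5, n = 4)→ a_0 = 8*1.5^0 = 8.0
a_1 = 8*1.5^1 = 12.0
a_2 = 8*1.5^2 = 18.0
...
= [8.0, 12.0, 18.0, 27.0]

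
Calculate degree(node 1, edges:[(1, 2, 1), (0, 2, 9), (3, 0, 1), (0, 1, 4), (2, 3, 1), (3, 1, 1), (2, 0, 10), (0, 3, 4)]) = 3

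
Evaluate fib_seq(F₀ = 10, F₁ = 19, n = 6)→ F_2 = F_1 + F_0 = 29
F_3 = F_2 + F_1 = 48
F_4 = F_3 + F_2 = 77
...
= [10, 19, 29, 48, 77, 125]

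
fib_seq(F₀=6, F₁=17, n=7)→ F_2 = F_1 + F_0 = 23
F_3 = F_2 + F_1 = 40
F_4 = F_3 + F_2 = 63
...
= [6, 17, 23, 40, 63, 103, 166]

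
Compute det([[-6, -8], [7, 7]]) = (-6)*(7) - (-8)*(7)
= 14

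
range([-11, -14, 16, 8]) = 30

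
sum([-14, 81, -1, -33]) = 33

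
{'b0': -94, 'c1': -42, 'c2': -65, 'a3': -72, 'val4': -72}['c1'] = -42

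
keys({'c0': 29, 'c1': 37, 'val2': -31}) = ['c0', 'c1', 'val2']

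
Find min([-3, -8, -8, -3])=-8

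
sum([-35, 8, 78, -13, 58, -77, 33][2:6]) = slice → [78, -13, 58, -77]
78 + (-13) + 58 + (-77)
= 46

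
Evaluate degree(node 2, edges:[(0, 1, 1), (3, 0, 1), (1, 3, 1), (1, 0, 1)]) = incident: none
= 0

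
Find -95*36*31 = -106020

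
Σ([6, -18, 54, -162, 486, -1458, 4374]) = 6 + -18 + 54 + -162 + 486 + -1458 + 4374
= 3282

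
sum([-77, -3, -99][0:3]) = slice → [-77, -3, -99]
(-77) + (-3) + (-99)
= -179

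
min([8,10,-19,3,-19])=-19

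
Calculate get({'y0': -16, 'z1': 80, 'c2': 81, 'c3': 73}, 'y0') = -16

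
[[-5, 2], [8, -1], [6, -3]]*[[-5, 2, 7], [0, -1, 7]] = C[0][0] = (-5)*(-5) + (2)*(0) = 25
C[0][1] = (-5)*(2) + (2)*(-1) = -12
C[0][2] = (-5)*(7) + (2)*(7) = -21
C[1][0] = (8)*(-5) + (-1)*(0) = -40
C[1][1] = (8)*(2) + (-1)*(-1) = 17
C[1][2] = (8)*(7) + (-1)*(7) = 49
... (3 more cells)
= [[25, -12, -21], [-40, 17, 49], [-30, 15, 21]]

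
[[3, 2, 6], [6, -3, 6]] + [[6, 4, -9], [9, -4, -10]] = [[9, 6, -3], [15, -7, -4]]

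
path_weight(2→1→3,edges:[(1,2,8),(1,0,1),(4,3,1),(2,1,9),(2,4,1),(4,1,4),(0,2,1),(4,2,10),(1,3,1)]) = w(2→1)=9 + w(1→3)=1
= 10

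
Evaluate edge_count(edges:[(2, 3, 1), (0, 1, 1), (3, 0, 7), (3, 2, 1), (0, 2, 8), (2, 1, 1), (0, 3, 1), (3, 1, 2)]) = 8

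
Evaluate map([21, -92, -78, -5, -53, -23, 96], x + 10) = [31, -82, -68, 5, -43, -13, 106]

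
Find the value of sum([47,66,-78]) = 35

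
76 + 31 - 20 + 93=180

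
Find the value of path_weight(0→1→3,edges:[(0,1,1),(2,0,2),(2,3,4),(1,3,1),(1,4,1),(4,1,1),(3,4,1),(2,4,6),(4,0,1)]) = w(0→1)=1 + w(1→3)=1
= 2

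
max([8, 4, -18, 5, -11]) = 8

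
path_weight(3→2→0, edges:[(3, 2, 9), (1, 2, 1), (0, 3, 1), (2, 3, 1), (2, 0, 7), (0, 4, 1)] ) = w(3→2)=9 + w(2→0)=7
= 16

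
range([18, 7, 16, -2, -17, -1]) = 35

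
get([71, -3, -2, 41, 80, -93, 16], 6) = 16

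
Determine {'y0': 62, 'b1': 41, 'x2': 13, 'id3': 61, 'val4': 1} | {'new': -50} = {'y0': 62, 'b1': 41, 'x2': 13, 'id3': 61, 'val4': 1, 'new': -50}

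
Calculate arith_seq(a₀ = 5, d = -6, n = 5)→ [5, -1, -7, -13, -19]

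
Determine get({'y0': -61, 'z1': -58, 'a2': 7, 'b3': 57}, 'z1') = -58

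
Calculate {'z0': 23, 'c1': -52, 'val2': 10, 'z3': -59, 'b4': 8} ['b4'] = 8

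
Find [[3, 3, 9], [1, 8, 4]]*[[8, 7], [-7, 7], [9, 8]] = [[84, 114], [-12, 95]]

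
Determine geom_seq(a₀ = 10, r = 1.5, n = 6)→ a_0 = 10*1.5^0 = 10.0
a_1 = 10*1.5^1 = 15.0
a_2 = 10*1.5^2 = 22.5
...
= [10.0, 15.0, 22.5, 33.75, 50.625, 75.9375]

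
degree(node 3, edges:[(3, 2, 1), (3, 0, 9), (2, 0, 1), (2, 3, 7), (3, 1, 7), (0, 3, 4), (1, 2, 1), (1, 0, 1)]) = 5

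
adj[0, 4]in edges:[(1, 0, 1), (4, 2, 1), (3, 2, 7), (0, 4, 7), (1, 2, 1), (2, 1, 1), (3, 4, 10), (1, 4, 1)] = 7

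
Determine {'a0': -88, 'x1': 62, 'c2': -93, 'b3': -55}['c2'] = -93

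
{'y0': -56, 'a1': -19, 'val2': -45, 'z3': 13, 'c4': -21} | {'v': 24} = {'y0': -56, 'a1': -19, 'val2': -45, 'z3': 13, 'c4': -21, 'v': 24}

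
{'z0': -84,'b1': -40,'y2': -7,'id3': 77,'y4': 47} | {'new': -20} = {'z0': -84, 'b1': -40, 'y2': -7, 'id3': 77, 'y4': 47, 'new': -20}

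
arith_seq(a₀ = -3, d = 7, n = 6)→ a_0 = -3 + 0*7 = -3
a_1 = -3 + 1*7 = 4
a_2 = -3 + 2*7 = 11
...
= [-3, 4, 11, 18, 25, 32]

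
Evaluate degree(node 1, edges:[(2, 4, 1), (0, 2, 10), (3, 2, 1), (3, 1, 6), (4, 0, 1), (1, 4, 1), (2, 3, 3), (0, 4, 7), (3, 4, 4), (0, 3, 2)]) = incident: (3,1), (1,4)
= 2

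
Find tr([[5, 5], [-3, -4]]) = 1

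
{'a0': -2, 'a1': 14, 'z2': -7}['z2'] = -7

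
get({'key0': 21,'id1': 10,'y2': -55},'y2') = -55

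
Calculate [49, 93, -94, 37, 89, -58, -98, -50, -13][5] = -58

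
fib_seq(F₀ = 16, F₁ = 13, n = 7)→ [16, 13, 29, 42, 71, 113, 184]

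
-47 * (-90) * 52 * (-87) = -19136520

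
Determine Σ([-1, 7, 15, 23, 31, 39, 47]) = (-1) + 7 + 15 + 23 + 31 + 39 + 47
= 161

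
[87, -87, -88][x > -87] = keep x where x > -87: 87✓, -87✗, -88✗
= [87]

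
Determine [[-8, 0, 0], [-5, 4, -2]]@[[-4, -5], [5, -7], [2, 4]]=[[32, 40], [36, -11]]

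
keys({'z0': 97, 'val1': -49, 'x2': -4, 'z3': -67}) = ['z0', 'val1', 'x2', 'z3']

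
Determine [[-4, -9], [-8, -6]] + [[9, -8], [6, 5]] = [[5, -17], [-2, -1]]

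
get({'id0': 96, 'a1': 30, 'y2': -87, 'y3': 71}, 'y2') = -87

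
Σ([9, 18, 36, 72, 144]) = 279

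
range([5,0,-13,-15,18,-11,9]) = 33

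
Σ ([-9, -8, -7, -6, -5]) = -35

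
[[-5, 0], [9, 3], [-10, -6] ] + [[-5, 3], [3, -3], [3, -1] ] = [[-10, 3], [12, 0], [-7, -7]]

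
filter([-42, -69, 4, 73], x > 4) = keep x where x > 4: -42✗, -69✗, 4✗, 73✓
= [73]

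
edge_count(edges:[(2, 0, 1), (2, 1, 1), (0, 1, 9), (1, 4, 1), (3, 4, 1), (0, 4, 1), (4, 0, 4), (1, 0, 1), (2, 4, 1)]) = 9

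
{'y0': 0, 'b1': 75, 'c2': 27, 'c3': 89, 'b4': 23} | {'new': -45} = {'y0': 0, 'b1': 75, 'c2': 27, 'c3': 89, 'b4': 23, 'new': -45}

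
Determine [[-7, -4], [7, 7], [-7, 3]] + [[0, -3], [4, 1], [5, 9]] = [[-7, -7], [11, 8], [-2, 12]]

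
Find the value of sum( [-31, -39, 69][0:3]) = slice → [-31, -39, 69]
(-31) + (-39) + 69
= -1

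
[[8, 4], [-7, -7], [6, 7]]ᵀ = [[8, -7, 6], [4, -7, 7]]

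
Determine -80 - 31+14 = -97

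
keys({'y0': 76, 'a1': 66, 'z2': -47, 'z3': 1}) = ['y0', 'a1', 'z2', 'z3']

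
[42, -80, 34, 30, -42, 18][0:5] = [42, -80, 34, 30, -42]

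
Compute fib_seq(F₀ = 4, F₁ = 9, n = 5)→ [4, 9, 13, 22, 35]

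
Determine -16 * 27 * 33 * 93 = -1325808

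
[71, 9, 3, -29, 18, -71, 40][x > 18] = [71, 40]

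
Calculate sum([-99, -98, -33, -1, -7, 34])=-204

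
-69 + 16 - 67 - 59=-179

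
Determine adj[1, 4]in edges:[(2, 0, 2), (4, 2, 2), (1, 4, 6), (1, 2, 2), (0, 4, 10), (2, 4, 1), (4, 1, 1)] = 6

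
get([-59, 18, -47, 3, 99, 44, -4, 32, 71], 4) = 99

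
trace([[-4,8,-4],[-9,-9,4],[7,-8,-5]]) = -18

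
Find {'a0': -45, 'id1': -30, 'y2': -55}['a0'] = -45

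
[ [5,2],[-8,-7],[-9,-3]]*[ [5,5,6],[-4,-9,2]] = C[0][0] = (5)*(5) + (2)*(-4) = 17
C[0][1] = (5)*(5) + (2)*(-9) = 7
C[0][2] = (5)*(6) + (2)*(2) = 34
C[1][0] = (-8)*(5) + (-7)*(-4) = -12
C[1][1] = (-8)*(5) + (-7)*(-9) = 23
C[1][2] = (-8)*(6) + (-7)*(2) = -62
... (3 more cells)
= [[17, 7, 34], [-12, 23, -62], [-33, -18, -60]]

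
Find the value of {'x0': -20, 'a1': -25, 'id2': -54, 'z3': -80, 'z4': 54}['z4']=54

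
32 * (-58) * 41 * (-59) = 4489664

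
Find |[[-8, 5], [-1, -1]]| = (-8)*(-1) - (5)*(-1)
= 13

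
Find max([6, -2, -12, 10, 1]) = 10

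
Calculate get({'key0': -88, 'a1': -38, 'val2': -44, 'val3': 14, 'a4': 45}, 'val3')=14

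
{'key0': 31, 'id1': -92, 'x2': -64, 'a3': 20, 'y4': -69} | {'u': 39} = {'key0': 31, 'id1': -92, 'x2': -64, 'a3': 20, 'y4': -69, 'u': 39}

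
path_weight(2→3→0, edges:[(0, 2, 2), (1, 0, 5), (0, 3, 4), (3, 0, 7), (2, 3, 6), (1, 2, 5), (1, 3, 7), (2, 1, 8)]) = w(2→3)=6 + w(3→0)=7
= 13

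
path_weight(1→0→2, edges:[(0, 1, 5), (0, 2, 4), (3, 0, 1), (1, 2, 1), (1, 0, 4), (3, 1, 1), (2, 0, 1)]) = 8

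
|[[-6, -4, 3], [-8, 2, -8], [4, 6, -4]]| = (1)*(-6)*det([[2, -8], [6, -4]]) + (-1)*(-4)*det([[-8, -8], [4, -4]]) + (1)*(3)*det([[-8, 2], [4, 6]])
= -240 + 256 + -168
= -152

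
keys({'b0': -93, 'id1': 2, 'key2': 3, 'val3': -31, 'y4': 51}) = ['b0', 'id1', 'key2', 'val3', 'y4']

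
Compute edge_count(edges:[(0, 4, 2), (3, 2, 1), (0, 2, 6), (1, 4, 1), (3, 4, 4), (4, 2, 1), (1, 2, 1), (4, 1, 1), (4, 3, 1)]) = 9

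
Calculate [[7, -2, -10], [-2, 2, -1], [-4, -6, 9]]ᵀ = [[7, -2, -4], [-2, 2, -6], [-10, -1, 9]]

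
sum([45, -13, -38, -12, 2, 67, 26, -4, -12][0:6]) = slice → [45, -13, -38, -12, 2, 67]
45 + (-13) + (-38) + (-12) + 2 + 67
= 51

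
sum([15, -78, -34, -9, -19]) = 15 + (-78) + (-34) + (-9) + (-19)
= -125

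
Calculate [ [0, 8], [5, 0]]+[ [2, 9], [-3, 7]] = [[2, 17], [2, 7]]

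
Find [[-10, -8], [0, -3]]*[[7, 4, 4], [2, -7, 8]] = [[-86, 16, -104], [-6, 21, -24]]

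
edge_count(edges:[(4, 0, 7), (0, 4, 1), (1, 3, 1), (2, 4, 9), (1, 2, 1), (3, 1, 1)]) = 6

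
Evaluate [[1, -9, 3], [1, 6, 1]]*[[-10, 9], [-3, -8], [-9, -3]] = [[-10, 72], [-37, -42]]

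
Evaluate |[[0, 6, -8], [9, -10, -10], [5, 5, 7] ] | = (1)*(0)*det([[-10, -10], [5, 7]]) + (-1)*(6)*det([[9, -10], [5, 7]]) + (1)*(-8)*det([[9, -10], [5, 5]])
= 0 + -678 + -760
= -1438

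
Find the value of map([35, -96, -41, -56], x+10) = [45, -86, -31, -46]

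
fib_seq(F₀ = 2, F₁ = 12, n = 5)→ [2, 12, 14, 26, 40]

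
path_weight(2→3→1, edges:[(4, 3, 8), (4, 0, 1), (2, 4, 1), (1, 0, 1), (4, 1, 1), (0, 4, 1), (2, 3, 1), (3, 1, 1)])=2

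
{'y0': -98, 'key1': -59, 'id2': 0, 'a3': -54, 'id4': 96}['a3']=-54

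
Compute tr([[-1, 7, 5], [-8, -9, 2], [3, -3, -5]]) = diagonal: (-1) + (-9) + (-5)
= -15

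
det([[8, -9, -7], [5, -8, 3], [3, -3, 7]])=(1)*(8)*det([[-8, 3], [-3, 7]]) + (-1)*(-9)*det([[5, 3], [3, 7]]) + (1)*(-7)*det([[5, -8], [3, -3]])
= -376 + 234 + -63
= -205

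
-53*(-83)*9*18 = 712638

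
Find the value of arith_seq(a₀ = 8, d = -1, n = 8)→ a_0 = 8 + 0*-1 = 8
a_1 = 8 + 1*-1 = 7
a_2 = 8 + 2*-1 = 6
...
= [8, 7, 6, 5, 4, 3, 2, 1]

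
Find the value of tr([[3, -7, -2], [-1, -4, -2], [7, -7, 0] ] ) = diagonal: 3 + (-4) + 0
= -1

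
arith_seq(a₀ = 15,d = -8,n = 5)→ a_0 = 15 + 0*-8 = 15
a_1 = 15 + 1*-8 = 7
a_2 = 15 + 2*-8 = -1
...
= [15, 7, -1, -9, -17]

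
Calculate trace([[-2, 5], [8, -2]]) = diagonal: (-2) + (-2)
= -4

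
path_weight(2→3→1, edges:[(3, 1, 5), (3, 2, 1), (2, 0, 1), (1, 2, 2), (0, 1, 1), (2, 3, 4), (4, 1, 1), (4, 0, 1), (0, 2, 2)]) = w(2→3)=4 + w(3→1)=5
= 9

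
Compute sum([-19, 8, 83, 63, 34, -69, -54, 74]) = (-19) + 8 + 83 + 63 + 34 + (-69) + (-54) + 74
= 120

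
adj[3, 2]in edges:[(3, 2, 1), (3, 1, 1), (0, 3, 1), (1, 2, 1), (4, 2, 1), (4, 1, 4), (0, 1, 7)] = 1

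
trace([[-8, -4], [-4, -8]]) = -16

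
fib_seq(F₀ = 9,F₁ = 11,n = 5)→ [9, 11, 20, 31, 51]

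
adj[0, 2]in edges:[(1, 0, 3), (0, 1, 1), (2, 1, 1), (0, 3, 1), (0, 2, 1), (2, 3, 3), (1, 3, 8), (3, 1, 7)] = 1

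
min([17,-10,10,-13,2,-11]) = -13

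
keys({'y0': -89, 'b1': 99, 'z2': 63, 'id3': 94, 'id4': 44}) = ['y0', 'b1', 'z2', 'id3', 'id4']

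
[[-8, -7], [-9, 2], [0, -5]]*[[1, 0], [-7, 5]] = C[0][0] = (-8)*(1) + (-7)*(-7) = 41
C[0][1] = (-8)*(0) + (-7)*(5) = -35
C[1][0] = (-9)*(1) + (2)*(-7) = -23
C[1][1] = (-9)*(0) + (2)*(5) = 10
C[2][0] = (0)*(1) + (-5)*(-7) = 35
C[2][1] = (0)*(0) + (-5)*(5) = -25
= [[41, -35], [-23, 10], [35, -25]]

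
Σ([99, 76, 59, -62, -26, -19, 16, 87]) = 230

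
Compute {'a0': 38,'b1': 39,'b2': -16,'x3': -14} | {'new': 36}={'a0': 38, 'b1': 39, 'b2': -16, 'x3': -14, 'new': 36}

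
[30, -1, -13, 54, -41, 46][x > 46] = keep x where x > 46: 30✗, -1✗, -13✗, 54✓, -41✗, 46✗
= [54]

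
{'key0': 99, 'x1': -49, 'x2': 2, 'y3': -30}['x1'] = -49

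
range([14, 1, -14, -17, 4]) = 31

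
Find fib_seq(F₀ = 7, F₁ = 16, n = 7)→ F_2 = F_1 + F_0 = 23
F_3 = F_2 + F_1 = 39
F_4 = F_3 + F_2 = 62
...
= [7, 16, 23, 39, 62, 101, 163]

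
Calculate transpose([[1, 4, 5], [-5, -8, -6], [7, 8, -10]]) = [[1, -5, 7], [4, -8, 8], [5, -6, -10]]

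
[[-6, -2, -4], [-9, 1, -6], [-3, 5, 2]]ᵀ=[[-6, -9, -3], [-2, 1, 5], [-4, -6, 2]]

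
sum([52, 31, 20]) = 103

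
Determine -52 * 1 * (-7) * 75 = 27300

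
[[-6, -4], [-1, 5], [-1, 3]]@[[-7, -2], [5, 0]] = [[22, 12], [32, 2], [22, 2]]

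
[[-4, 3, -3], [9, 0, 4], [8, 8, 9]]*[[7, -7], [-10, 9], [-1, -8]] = [[-55, 79], [59, -95], [-33, -56]]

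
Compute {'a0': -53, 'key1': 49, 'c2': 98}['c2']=98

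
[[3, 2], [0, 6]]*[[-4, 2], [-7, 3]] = [[-26, 12], [-42, 18]]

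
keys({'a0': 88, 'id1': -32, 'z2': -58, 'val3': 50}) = ['a0', 'id1', 'z2', 'val3']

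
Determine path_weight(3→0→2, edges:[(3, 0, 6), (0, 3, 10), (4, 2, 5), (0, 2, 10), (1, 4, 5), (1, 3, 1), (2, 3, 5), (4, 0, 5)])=w(3→0)=6 + w(0→2)=10
= 16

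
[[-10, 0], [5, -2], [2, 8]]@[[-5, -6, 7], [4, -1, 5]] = C[0][0] = (-10)*(-5) + (0)*(4) = 50
C[0][1] = (-10)*(-6) + (0)*(-1) = 60
C[0][2] = (-10)*(7) + (0)*(5) = -70
C[1][0] = (5)*(-5) + (-2)*(4) = -33
C[1][1] = (5)*(-6) + (-2)*(-1) = -28
C[1][2] = (5)*(7) + (-2)*(5) = 25
... (3 more cells)
= [[50, 60, -70], [-33, -28, 25], [22, -20, 54]]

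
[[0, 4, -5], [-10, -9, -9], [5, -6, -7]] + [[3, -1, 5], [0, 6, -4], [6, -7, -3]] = [[3, 3, 0], [-10, -3, -13], [11, -13, -10]]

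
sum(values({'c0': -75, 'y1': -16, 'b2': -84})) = -175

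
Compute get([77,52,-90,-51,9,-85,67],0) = 77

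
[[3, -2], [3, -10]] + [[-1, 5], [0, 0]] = [[2, 3], [3, -10]]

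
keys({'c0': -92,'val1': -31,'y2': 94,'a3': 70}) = ['c0', 'val1', 'y2', 'a3']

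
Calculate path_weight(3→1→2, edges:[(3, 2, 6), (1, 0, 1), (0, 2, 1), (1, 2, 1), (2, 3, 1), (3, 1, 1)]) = 2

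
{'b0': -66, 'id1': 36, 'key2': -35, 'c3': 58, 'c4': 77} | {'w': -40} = {'b0': -66, 'id1': 36, 'key2': -35, 'c3': 58, 'c4': 77, 'w': -40}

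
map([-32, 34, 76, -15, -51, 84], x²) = (-32)²=1024, (34)²=1156, (76)²=5776, (-15)²=225, (-51)²=2601, (84)²=7056
= [1024, 1156, 5776, 225, 2601, 7056]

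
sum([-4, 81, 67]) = 144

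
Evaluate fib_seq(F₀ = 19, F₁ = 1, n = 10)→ [19, 1, 20, 21, 41, 62, 103, 165, 268, 433]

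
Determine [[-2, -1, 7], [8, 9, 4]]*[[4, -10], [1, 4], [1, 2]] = C[0][0] = (-2)*(4) + (-1)*(1) + (7)*(1) = -2
C[0][1] = (-2)*(-10) + (-1)*(4) + (7)*(2) = 30
C[1][0] = (8)*(4) + (9)*(1) + (4)*(1) = 45
C[1][1] = (8)*(-10) + (9)*(4) + (4)*(2) = -36
= [[-2, 30], [45, -36]]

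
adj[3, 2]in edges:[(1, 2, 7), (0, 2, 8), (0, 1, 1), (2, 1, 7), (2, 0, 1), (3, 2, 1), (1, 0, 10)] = 1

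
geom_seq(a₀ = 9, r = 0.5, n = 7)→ [9.0, 4.5, 2.25, 1.125, 0.5625, 0.28125, 0.140625]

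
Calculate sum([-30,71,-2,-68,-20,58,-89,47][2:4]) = slice → [-2, -68]
(-2) + (-68)
= -70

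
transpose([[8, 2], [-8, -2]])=[[8, -8], [2, -2]]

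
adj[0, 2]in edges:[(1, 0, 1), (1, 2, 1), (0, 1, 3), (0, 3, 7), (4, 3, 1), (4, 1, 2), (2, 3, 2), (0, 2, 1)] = 1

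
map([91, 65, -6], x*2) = [182, 130, -12]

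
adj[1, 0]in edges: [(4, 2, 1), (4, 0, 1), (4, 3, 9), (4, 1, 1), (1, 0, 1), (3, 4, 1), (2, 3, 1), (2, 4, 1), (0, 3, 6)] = 1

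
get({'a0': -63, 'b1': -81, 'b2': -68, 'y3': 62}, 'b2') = -68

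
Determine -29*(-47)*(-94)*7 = -896854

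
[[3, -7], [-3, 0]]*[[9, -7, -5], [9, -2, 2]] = [[-36, -7, -29], [-27, 21, 15]]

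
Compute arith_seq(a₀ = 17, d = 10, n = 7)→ a_0 = 17 + 0*10 = 17
a_1 = 17 + 1*10 = 27
a_2 = 17 + 2*10 = 37
...
= [17, 27, 37, 47, 57, 67, 77]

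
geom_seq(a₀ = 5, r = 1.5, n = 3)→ [5.0, 7.5, 11.25]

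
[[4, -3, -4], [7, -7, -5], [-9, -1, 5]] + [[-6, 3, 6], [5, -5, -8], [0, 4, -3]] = [[-2, 0, 2], [12, -12, -13], [-9, 3, 2]]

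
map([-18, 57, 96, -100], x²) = (-18)²=324, (57)²=3249, (96)²=9216, (-100)²=10000
= [324, 3249, 9216, 10000]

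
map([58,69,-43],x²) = [3364, 4761, 1849]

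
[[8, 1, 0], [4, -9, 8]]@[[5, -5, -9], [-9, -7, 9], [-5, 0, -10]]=[[31, -47, -63], [61, 43, -197]]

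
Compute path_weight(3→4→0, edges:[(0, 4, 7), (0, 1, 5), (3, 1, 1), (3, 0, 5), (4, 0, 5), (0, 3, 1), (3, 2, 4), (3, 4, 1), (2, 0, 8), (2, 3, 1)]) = 6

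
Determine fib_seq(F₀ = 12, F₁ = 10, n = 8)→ F_2 = F_1 + F_0 = 22
F_3 = F_2 + F_1 = 32
F_4 = F_3 + F_2 = 54
...
= [12, 10, 22, 32, 54, 86, 140, 226]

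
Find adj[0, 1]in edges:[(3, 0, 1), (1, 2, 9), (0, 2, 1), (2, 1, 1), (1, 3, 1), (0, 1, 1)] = 1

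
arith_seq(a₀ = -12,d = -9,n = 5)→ a_0 = -12 + 0*-9 = -12
a_1 = -12 + 1*-9 = -21
a_2 = -12 + 2*-9 = -30
...
= [-12, -21, -30, -39, -48]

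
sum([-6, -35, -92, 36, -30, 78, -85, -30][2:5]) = slice → [-92, 36, -30]
(-92) + 36 + (-30)
= -86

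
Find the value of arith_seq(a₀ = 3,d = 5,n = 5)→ [3, 8, 13, 18, 23]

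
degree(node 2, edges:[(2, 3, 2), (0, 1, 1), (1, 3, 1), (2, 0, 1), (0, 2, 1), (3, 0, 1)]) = 3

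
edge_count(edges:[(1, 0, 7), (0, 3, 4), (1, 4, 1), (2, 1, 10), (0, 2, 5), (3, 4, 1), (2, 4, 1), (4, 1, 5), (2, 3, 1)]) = 9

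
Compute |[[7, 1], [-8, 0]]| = 8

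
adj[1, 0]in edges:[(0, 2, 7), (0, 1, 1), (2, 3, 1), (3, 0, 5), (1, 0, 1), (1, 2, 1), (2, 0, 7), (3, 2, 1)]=1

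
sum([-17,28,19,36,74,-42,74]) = (-17) + 28 + 19 + 36 + 74 + (-42) + 74
= 172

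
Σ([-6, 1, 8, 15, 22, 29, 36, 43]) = 148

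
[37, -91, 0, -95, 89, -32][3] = -95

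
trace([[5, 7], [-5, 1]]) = 6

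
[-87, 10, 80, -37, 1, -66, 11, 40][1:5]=[10, 80, -37, 1]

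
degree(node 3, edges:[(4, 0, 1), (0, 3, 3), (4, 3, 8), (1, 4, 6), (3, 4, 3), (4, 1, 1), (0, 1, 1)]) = incident: (0,3), (4,3), (3,4)
= 3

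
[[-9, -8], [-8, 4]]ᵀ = [[-9, -8], [-8, 4]]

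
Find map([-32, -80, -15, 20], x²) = (-32)²=1024, (-80)²=6400, (-15)²=225, (20)²=400
= [1024, 6400, 225, 400]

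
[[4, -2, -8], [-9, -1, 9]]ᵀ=[[4, -9], [-2, -1], [-8, 9]]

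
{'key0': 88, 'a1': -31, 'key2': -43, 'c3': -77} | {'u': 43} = {'key0': 88, 'a1': -31, 'key2': -43, 'c3': -77, 'u': 43}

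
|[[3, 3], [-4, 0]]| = (3)*(0) - (3)*(-4)
= 12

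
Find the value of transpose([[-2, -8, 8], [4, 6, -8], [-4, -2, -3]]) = [[-2, 4, -4], [-8, 6, -2], [8, -8, -3]]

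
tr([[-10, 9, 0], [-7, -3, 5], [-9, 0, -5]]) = -18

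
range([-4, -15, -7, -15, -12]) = 11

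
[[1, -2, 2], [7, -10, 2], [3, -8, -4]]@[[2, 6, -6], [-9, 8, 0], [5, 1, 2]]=C[0][0] = (1)*(2) + (-2)*(-9) + (2)*(5) = 30
C[0][1] = (1)*(6) + (-2)*(8) + (2)*(1) = -8
C[0][2] = (1)*(-6) + (-2)*(0) + (2)*(2) = -2
C[1][0] = (7)*(2) + (-10)*(-9) + (2)*(5) = 114
C[1][1] = (7)*(6) + (-10)*(8) + (2)*(1) = -36
C[1][2] = (7)*(-6) + (-10)*(0) + (2)*(2) = -38
... (3 more cells)
= [[30, -8, -2], [114, -36, -38], [58, -50, -26]]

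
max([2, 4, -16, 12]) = 12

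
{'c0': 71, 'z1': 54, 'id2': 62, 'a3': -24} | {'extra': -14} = {'c0': 71, 'z1': 54, 'id2': 62, 'a3': -24, 'extra': -14}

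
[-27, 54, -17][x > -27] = keep x where x > -27: -27✗, 54✓, -17✓
= [54, -17]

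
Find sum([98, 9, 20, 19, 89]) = 235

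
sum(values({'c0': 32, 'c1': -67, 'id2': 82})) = 47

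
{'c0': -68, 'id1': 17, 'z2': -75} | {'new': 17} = {'c0': -68, 'id1': 17, 'z2': -75, 'new': 17}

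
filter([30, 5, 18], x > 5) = keep x where x > 5: 30✓, 5✗, 18✓
= [30, 18]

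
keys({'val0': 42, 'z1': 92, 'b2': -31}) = ['val0', 'z1', 'b2']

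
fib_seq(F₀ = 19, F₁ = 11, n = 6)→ F_2 = F_1 + F_0 = 30
F_3 = F_2 + F_1 = 41
F_4 = F_3 + F_2 = 71
...
= [19, 11, 30, 41, 71, 112]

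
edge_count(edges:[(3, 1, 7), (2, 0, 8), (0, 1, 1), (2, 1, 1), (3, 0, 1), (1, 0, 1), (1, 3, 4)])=7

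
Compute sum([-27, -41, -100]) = (-27) + (-41) + (-100)
= -168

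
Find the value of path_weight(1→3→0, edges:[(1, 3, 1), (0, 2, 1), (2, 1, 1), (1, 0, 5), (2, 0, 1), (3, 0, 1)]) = w(1→3)=1 + w(3→0)=1
= 2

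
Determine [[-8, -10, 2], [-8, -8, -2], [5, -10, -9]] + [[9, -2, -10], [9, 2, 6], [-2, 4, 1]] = [[1, -12, -8], [1, -6, 4], [3, -6, -8]]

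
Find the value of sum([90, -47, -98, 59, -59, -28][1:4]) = -86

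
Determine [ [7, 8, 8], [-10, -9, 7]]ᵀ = [[7, -10], [8, -9], [8, 7]]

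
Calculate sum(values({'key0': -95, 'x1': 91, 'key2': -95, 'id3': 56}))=(-95) + 91 + (-95) + 56
= -43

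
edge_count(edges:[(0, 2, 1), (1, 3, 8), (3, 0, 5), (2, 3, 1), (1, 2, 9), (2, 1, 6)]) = 6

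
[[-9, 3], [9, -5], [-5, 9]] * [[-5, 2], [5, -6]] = [[60, -36], [-70, 48], [70, -64]]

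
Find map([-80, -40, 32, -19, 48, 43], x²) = (-80)²=6400, (-40)²=1600, (32)²=1024, (-19)²=361, (48)²=2304, (43)²=1849
= [6400, 1600, 1024, 361, 2304, 1849]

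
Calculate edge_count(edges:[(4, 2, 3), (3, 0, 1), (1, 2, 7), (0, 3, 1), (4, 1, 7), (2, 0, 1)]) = 6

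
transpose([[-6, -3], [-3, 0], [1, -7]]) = [[-6, -3, 1], [-3, 0, -7]]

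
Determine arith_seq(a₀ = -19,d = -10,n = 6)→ [-19, -29, -39, -49, -59, -69]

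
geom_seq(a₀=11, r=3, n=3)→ [11, 33, 99]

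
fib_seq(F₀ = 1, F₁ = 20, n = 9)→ F_2 = F_1 + F_0 = 21
F_3 = F_2 + F_1 = 41
F_4 = F_3 + F_2 = 62
...
= [1, 20, 21, 41, 62, 103, 165, 268, 433]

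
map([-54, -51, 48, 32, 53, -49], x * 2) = -54*2=-108, -51*2=-102, 48*2=96, 32*2=64, 53*2=106, -49*2=-98
= [-108, -102, 96, 64, 106, -98]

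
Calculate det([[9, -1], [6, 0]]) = (9)*(0) - (-1)*(6)
= 6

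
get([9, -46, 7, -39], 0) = 9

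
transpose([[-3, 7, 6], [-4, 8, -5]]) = [[-3, -4], [7, 8], [6, -5]]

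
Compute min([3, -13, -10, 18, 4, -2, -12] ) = -13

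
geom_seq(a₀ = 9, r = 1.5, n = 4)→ a_0 = 9*1.5^0 = 9.0
a_1 = 9*1.5^1 = 13.5
a_2 = 9*1.5^2 = 20.25
...
= [9.0, 13.5, 20.25, 30.375]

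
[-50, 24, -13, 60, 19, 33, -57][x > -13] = [24, 60, 19, 33]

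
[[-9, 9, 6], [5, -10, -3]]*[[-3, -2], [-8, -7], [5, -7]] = C[0][0] = (-9)*(-3) + (9)*(-8) + (6)*(5) = -15
C[0][1] = (-9)*(-2) + (9)*(-7) + (6)*(-7) = -87
C[1][0] = (5)*(-3) + (-10)*(-8) + (-3)*(5) = 50
C[1][1] = (5)*(-2) + (-10)*(-7) + (-3)*(-7) = 81
= [[-15, -87], [50, 81]]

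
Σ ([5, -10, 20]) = 15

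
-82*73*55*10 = -3292300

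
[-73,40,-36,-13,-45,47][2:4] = [-36, -13]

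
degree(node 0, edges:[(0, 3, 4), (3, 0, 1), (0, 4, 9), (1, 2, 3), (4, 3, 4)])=3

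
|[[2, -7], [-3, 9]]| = (2)*(9) - (-7)*(-3)
= -3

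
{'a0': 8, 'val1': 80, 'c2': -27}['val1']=80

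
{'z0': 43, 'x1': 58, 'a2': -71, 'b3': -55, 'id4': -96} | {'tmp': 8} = {'z0': 43, 'x1': 58, 'a2': -71, 'b3': -55, 'id4': -96, 'tmp': 8}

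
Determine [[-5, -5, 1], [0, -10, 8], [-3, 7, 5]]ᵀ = [[-5, 0, -3], [-5, -10, 7], [1, 8, 5]]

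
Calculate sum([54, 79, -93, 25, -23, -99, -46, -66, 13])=54 + 79 + (-93) + 25 + (-23) + (-99) + (-46) + (-66) + 13
= -156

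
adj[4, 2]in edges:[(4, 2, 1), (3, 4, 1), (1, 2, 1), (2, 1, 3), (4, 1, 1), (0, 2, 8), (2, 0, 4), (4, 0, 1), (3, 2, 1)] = 1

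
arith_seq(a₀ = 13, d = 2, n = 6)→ a_0 = 13 + 0*2 = 13
a_1 = 13 + 1*2 = 15
a_2 = 13 + 2*2 = 17
...
= [13, 15, 17, 19, 21, 23]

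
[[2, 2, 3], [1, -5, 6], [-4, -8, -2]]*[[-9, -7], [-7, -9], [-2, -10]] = [[-38, -62], [14, -22], [96, 120]]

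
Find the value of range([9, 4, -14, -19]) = 28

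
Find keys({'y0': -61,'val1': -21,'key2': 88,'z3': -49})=['y0', 'val1', 'key2', 'z3']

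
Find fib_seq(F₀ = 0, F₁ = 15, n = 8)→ [0, 15, 15, 30, 45, 75, 120, 195]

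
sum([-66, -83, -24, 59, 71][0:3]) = slice → [-66, -83, -24]
(-66) + (-83) + (-24)
= -173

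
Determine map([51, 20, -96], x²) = [2601, 400, 9216]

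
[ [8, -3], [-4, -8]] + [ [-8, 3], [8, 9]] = [[0, 0], [4, 1]]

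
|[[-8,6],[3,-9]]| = (-8)*(-9) - (6)*(3)
= 54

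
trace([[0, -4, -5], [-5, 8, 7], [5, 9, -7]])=diagonal: 0 + 8 + (-7)
= 1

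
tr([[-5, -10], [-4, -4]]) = diagonal: (-5) + (-4)
= -9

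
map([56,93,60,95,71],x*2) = 56*2=112, 93*2=186, 60*2=120, 95*2=190, 71*2=142
= [112, 186, 120, 190, 142]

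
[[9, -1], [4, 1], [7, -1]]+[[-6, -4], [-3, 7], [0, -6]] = [[3, -5], [1, 8], [7, -7]]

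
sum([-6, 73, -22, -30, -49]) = -34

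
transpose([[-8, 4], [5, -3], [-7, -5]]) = [[-8, 5, -7], [4, -3, -5]]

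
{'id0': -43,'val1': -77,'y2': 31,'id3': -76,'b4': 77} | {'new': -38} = {'id0': -43, 'val1': -77, 'y2': 31, 'id3': -76, 'b4': 77, 'new': -38}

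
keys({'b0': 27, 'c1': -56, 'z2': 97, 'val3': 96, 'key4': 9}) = ['b0', 'c1', 'z2', 'val3', 'key4']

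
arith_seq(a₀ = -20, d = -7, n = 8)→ a_0 = -20 + 0*-7 = -20
a_1 = -20 + 1*-7 = -27
a_2 = -20 + 2*-7 = -34
...
= [-20, -27, -34, -41, -48, -55, -62, -69]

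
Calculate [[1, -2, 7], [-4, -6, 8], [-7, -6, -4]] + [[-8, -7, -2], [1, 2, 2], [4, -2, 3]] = [[-7, -9, 5], [-3, -4, 10], [-3, -8, -1]]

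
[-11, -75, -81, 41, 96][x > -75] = keep x where x > -75: -11✓, -75✗, -81✗, 41✓, 96✓
= [-11, 41, 96]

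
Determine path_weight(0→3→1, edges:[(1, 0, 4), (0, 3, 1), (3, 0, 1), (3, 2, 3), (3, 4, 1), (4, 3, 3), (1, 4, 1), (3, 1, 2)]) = w(0→3)=1 + w(3→1)=2
= 3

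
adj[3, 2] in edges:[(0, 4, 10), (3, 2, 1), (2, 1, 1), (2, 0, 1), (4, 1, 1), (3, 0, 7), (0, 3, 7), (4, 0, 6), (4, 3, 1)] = 1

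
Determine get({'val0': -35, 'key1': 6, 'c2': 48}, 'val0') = -35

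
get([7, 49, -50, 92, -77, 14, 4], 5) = 14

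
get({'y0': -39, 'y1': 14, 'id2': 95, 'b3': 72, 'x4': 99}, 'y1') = 14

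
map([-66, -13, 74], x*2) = -66*2=-132, -13*2=-26, 74*2=148
= [-132, -26, 148]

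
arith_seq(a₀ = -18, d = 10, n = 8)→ [-18, -8, 2, 12, 22, 32, 42, 52]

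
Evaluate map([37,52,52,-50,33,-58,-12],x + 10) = 37+10=47, 52+10=62, 52+10=62, -50+10=-40, 33+10=43, -58+10=-48, -12+10=-2
= [47, 62, 62, -40, 43, -48, -2]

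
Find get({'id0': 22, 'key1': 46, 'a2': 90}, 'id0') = 22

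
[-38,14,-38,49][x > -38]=keep x where x > -38: -38✗, 14✓, -38✗, 49✓
= [14, 49]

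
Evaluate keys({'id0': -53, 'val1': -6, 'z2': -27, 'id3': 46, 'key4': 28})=['id0', 'val1', 'z2', 'id3', 'key4']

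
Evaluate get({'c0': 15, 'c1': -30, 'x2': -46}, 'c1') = -30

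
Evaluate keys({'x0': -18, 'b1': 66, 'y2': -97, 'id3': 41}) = ['x0', 'b1', 'y2', 'id3']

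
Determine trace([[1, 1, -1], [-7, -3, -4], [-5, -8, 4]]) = diagonal: 1 + (-3) + 4
= 2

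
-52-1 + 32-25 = -46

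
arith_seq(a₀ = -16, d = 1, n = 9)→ a_0 = -16 + 0*1 = -16
a_1 = -16 + 1*1 = -15
a_2 = -16 + 2*1 = -14
...
= [-16, -15, -14, -13, -12, -11, -10, -9, -8]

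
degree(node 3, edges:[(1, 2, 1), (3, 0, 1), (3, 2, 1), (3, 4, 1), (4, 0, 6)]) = incident: (3,0), (3,2), (3,4)
= 3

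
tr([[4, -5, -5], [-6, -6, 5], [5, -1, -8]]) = -10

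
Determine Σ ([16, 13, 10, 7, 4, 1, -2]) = 49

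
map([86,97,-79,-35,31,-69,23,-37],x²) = [7396, 9409, 6241, 1225, 961, 4761, 529, 1369]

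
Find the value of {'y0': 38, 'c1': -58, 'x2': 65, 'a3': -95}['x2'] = 65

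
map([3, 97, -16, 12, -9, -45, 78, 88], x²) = [9, 9409, 256, 144, 81, 2025, 6084, 7744]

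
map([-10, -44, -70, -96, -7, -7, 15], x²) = (-10)²=100, (-44)²=1936, (-70)²=4900, (-96)²=9216, (-7)²=49, (-7)²=49, (15)²=225
= [100, 1936, 4900, 9216, 49, 49, 225]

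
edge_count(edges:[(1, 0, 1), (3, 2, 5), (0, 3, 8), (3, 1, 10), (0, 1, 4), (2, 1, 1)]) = 6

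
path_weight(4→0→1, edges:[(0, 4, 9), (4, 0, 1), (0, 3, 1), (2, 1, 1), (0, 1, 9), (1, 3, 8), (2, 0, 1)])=10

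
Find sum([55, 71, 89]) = 215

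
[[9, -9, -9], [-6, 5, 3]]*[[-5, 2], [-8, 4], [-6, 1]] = C[0][0] = (9)*(-5) + (-9)*(-8) + (-9)*(-6) = 81
C[0][1] = (9)*(2) + (-9)*(4) + (-9)*(1) = -27
C[1][0] = (-6)*(-5) + (5)*(-8) + (3)*(-6) = -28
C[1][1] = (-6)*(2) + (5)*(4) + (3)*(1) = 11
= [[81, -27], [-28, 11]]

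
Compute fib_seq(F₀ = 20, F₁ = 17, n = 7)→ F_2 = F_1 + F_0 = 37
F_3 = F_2 + F_1 = 54
F_4 = F_3 + F_2 = 91
...
= [20, 17, 37, 54, 91, 145, 236]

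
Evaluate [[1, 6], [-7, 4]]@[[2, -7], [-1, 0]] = [[-4, -7], [-18, 49]]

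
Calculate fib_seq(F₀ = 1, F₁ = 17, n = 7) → F_2 = F_1 + F_0 = 18
F_3 = F_2 + F_1 = 35
F_4 = F_3 + F_2 = 53
...
= [1, 17, 18, 35, 53, 88, 141]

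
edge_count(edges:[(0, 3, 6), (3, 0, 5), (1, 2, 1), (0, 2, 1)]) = 4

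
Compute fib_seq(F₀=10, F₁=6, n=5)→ [10, 6, 16, 22, 38]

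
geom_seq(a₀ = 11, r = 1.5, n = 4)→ [11.0, 16.5, 24.75, 37.125]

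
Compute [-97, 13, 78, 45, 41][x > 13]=keep x where x > 13: -97✗, 13✗, 78✓, 45✓, 41✓
= [78, 45, 41]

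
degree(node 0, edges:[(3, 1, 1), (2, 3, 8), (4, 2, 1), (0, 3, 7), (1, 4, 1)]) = incident: (0,3)
= 1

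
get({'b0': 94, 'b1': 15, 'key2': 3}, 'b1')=15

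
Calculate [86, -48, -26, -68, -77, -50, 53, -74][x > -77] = keep x where x > -77: 86✓, -48✓, -26✓, -68✓, -77✗, -50✓, 53✓, -74✓
= [86, -48, -26, -68, -50, 53, -74]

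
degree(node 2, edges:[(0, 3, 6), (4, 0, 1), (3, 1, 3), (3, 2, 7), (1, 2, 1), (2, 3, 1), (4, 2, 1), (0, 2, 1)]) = incident: (3,2), (1,2), (2,3), (4,2), (0,2)
= 5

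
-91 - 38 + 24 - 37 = -142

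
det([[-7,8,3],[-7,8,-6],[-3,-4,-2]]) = 468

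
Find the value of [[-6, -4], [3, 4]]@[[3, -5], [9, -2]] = C[0][0] = (-6)*(3) + (-4)*(9) = -54
C[0][1] = (-6)*(-5) + (-4)*(-2) = 38
C[1][0] = (3)*(3) + (4)*(9) = 45
C[1][1] = (3)*(-5) + (4)*(-2) = -23
= [[-54, 38], [45, -23]]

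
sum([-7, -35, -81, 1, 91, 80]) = (-7) + (-35) + (-81) + 1 + 91 + 80
= 49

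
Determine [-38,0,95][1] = 0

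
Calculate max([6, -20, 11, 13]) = 13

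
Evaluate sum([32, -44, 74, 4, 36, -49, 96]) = 32 + (-44) + 74 + 4 + 36 + (-49) + 96
= 149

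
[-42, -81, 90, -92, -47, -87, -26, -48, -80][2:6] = [90, -92, -47, -87]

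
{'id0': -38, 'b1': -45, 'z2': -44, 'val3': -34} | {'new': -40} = {'id0': -38, 'b1': -45, 'z2': -44, 'val3': -34, 'new': -40}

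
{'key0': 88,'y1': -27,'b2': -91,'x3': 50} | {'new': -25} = {'key0': 88, 'y1': -27, 'b2': -91, 'x3': 50, 'new': -25}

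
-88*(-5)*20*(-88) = -774400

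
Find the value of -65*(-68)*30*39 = 5171400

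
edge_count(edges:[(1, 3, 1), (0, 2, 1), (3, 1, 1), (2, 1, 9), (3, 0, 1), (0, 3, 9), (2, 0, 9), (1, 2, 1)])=8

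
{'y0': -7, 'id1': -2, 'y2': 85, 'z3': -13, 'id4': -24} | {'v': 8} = {'y0': -7, 'id1': -2, 'y2': 85, 'z3': -13, 'id4': -24, 'v': 8}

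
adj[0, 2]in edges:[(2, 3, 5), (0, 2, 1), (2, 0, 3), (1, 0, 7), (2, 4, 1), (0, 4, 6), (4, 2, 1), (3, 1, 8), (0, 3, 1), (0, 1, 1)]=1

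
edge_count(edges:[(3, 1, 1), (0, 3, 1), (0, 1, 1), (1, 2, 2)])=4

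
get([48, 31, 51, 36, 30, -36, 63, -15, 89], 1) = 31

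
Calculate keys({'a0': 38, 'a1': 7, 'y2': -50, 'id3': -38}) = ['a0', 'a1', 'y2', 'id3']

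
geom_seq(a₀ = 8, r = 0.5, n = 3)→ a_0 = 8*0.5^0 = 8.0
a_1 = 8*0.5^1 = 4.0
a_2 = 8*0.5^2 = 2.0
= [8.0, 4.0, 2.0]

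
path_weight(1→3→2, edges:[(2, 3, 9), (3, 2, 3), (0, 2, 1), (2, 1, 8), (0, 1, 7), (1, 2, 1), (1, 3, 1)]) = w(1→3)=1 + w(3→2)=3
= 4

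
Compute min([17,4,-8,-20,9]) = -20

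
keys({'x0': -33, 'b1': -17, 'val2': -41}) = ['x0', 'b1', 'val2']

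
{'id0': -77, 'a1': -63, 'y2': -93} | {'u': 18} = {'id0': -77, 'a1': -63, 'y2': -93, 'u': 18}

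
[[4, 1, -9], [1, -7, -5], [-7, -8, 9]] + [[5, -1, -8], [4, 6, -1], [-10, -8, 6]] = [[9, 0, -17], [5, -1, -6], [-17, -16, 15]]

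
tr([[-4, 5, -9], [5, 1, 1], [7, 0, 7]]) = diagonal: (-4) + 1 + 7
= 4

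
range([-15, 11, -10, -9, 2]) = 26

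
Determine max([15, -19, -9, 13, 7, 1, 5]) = 15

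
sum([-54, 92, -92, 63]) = 9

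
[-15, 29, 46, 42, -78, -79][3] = 42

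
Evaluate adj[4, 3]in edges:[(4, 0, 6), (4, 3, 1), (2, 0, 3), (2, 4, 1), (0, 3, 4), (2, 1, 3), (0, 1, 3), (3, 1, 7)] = 1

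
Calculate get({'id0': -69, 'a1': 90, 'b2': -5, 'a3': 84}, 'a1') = 90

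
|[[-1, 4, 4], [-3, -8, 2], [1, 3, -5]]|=-90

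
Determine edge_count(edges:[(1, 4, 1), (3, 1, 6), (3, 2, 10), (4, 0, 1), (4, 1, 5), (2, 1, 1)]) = 6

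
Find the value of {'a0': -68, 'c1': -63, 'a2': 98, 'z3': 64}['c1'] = -63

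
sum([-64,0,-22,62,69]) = (-64) + 0 + (-22) + 62 + 69
= 45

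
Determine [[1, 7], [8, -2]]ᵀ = [[1, 8], [7, -2]]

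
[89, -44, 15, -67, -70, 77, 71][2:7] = [15, -67, -70, 77, 71]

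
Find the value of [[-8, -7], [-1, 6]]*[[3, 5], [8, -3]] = [[-80, -19], [45, -23]]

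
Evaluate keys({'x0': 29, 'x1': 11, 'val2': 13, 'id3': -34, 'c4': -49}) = ['x0', 'x1', 'val2', 'id3', 'c4']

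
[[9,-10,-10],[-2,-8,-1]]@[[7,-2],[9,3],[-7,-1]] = [[43, -38], [-79, -19]]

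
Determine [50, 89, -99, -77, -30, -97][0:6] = [50, 89, -99, -77, -30, -97]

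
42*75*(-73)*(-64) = 14716800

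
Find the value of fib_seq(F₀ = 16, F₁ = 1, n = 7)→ F_2 = F_1 + F_0 = 17
F_3 = F_2 + F_1 = 18
F_4 = F_3 + F_2 = 35
...
= [16, 1, 17, 18, 35, 53, 88]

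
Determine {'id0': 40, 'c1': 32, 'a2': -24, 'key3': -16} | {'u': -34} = {'id0': 40, 'c1': 32, 'a2': -24, 'key3': -16, 'u': -34}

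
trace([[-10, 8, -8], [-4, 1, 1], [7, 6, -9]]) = diagonal: (-10) + 1 + (-9)
= -18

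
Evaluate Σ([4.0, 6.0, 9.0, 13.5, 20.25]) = 52.75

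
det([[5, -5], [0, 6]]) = (5)*(6) - (-5)*(0)
= 30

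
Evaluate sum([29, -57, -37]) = 29 + (-57) + (-37)
= -65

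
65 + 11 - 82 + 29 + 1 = 24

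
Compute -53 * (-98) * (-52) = -270088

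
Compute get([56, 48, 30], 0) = 56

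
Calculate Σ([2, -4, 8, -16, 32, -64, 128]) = 86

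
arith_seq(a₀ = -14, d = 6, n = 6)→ [-14, -8, -2, 4, 10, 16]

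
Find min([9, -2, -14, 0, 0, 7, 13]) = -14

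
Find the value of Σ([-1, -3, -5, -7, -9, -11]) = (-1) + (-3) + (-5) + (-7) + (-9) + (-11)
= -36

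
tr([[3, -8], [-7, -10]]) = -7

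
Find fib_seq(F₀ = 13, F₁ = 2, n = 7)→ [13, 2, 15, 17, 32, 49, 81]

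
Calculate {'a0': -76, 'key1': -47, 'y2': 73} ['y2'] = 73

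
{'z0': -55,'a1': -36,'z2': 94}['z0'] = -55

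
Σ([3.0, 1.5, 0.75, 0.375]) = 3.0 + 1.5 + 0.75 + 0.375
= 5.625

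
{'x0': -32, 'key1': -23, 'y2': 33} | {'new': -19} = {'x0': -32, 'key1': -23, 'y2': 33, 'new': -19}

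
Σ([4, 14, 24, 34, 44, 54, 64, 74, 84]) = 4 + 14 + 24 + 34 + 44 + 54 + 64 + 74 + 84
= 396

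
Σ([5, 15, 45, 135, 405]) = 5 + 15 + 45 + 135 + 405
= 605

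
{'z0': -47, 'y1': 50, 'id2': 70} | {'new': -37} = {'z0': -47, 'y1': 50, 'id2': 70, 'new': -37}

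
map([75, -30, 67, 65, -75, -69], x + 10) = [85, -20, 77, 75, -65, -59]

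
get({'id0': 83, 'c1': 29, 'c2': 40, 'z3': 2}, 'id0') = 83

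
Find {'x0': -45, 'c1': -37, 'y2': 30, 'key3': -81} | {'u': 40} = {'x0': -45, 'c1': -37, 'y2': 30, 'key3': -81, 'u': 40}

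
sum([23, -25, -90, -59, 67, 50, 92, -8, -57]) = -7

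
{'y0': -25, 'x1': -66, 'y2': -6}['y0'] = -25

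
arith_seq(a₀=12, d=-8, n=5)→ [12, 4, -4, -12, -20]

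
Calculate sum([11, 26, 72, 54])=11 + 26 + 72 + 54
= 163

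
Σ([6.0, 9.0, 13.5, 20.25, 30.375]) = 6.0 + 9.0 + 13.5 + 20.25 + 30.375
= 79.125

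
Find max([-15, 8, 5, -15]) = 8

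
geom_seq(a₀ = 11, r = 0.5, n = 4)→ [11.0, 5.5, 2.75, 1.375]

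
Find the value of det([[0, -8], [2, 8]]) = (0)*(8) - (-8)*(2)
= 16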